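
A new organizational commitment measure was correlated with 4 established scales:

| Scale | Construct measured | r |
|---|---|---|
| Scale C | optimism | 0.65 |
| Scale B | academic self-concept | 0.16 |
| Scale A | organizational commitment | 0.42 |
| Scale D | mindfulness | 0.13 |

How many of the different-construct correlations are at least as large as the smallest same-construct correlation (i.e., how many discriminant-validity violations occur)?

1

Convergent (same construct = organizational commitment): Scale A.
Smallest convergent = 0.42. Discriminant values: 0.65, 0.16, 0.13; count ≥ 0.42 → 1.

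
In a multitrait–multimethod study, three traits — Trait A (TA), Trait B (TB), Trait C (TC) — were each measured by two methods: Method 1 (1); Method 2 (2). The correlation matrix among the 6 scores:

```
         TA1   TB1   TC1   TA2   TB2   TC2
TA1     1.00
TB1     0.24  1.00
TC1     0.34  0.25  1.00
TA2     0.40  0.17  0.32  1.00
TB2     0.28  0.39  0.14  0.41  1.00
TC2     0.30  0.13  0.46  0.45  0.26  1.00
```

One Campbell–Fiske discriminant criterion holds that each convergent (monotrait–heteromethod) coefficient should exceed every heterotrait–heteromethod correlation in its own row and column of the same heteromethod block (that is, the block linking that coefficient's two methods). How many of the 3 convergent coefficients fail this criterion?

Each convergent coefficient versus the relevant comparison correlations:
TA (methods 1·2): 0.40 vs {0.28, 0.17, 0.30, 0.32} → pass.
TB (methods 1·2): 0.39 vs {0.17, 0.28, 0.13, 0.14} → pass.
TC (methods 1·2): 0.46 vs {0.32, 0.30, 0.14, 0.13} → pass.
0 of 3 fail.

0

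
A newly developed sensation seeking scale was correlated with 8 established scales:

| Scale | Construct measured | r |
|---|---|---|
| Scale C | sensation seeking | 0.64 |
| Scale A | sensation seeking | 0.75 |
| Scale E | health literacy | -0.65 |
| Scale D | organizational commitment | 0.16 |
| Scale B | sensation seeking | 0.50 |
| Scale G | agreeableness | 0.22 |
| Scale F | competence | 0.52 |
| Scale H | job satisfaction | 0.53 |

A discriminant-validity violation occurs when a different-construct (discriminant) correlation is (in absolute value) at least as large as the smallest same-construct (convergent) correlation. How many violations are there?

Convergent (same construct = sensation seeking): Scale C, Scale A, Scale B.
Smallest convergent = 0.50. Discriminant |r|: 0.65, 0.16, 0.22, 0.52, 0.53; count ≥ 0.50 → 3.

3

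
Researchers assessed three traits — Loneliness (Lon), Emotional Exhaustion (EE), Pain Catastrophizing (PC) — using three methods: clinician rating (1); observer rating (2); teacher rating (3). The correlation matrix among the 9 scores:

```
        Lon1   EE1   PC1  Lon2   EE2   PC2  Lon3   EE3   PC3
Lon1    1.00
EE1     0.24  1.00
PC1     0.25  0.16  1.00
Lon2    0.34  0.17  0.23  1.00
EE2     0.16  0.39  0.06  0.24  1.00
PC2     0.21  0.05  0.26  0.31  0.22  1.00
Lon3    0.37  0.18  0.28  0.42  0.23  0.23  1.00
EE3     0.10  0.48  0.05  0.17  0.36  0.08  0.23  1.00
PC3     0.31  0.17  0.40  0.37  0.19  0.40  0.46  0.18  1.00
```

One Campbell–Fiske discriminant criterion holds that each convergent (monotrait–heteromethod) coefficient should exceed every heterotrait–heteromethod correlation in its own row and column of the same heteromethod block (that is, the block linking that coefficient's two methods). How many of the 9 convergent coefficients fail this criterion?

0

Convergent coefficients and their comparison sets:
Lon (methods 1·2): 0.34 vs {0.16, 0.17, 0.21, 0.23} → pass.
Lon (methods 1·3): 0.37 vs {0.10, 0.18, 0.31, 0.28} → pass.
Lon (methods 2·3): 0.42 vs {0.17, 0.23, 0.37, 0.23} → pass.
EE (methods 1·2): 0.39 vs {0.17, 0.16, 0.05, 0.06} → pass.
EE (methods 1·3): 0.48 vs {0.18, 0.10, 0.17, 0.05} → pass.
EE (methods 2·3): 0.36 vs {0.23, 0.17, 0.19, 0.08} → pass.
PC (methods 1·2): 0.26 vs {0.23, 0.21, 0.06, 0.05} → pass.
PC (methods 1·3): 0.40 vs {0.28, 0.31, 0.05, 0.17} → pass.
PC (methods 2·3): 0.40 vs {0.23, 0.37, 0.08, 0.19} → pass.
0 of 9 fail.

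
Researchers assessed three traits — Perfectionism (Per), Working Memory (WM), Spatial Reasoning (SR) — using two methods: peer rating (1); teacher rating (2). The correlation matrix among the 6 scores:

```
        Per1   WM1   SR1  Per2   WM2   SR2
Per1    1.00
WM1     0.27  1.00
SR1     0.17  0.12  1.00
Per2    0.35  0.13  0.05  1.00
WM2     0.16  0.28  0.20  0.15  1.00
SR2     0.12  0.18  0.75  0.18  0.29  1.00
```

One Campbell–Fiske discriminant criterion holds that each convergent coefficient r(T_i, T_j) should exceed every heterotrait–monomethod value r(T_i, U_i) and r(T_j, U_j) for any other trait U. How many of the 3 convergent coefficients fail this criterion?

1

Convergent coefficients and their comparison sets:
Per (methods 1·2): 0.35 vs {0.27, 0.15, 0.17, 0.18} → pass.
WM (methods 1·2): 0.28 vs {0.27, 0.15, 0.12, 0.29} → fail.
SR (methods 1·2): 0.75 vs {0.17, 0.18, 0.12, 0.29} → pass.
1 of 3 fail.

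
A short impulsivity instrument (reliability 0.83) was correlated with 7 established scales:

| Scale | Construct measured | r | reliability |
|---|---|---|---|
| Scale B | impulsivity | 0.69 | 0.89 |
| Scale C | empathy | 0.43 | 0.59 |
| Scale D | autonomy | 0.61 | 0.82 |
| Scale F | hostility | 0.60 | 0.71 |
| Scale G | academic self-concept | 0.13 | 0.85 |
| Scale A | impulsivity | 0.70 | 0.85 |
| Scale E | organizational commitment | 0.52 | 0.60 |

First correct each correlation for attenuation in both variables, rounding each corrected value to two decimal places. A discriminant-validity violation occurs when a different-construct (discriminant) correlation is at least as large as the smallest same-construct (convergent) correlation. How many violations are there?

Disattenuated r (r / √(r_scale · r_new)):
  Scale B (conv): 0.69 / √(0.89·0.83) = 0.80
  Scale C (disc): 0.43 / √(0.59·0.83) = 0.61
  Scale D (disc): 0.61 / √(0.82·0.83) = 0.74
  Scale F (disc): 0.60 / √(0.71·0.83) = 0.78
  Scale G (disc): 0.13 / √(0.85·0.83) = 0.15
  Scale A (conv): 0.70 / √(0.85·0.83) = 0.83
  Scale E (disc): 0.52 / √(0.60·0.83) = 0.74
Smallest convergent = 0.80. Discriminant values: 0.61, 0.74, 0.78, 0.15, 0.74; count ≥ 0.80 → 0.

0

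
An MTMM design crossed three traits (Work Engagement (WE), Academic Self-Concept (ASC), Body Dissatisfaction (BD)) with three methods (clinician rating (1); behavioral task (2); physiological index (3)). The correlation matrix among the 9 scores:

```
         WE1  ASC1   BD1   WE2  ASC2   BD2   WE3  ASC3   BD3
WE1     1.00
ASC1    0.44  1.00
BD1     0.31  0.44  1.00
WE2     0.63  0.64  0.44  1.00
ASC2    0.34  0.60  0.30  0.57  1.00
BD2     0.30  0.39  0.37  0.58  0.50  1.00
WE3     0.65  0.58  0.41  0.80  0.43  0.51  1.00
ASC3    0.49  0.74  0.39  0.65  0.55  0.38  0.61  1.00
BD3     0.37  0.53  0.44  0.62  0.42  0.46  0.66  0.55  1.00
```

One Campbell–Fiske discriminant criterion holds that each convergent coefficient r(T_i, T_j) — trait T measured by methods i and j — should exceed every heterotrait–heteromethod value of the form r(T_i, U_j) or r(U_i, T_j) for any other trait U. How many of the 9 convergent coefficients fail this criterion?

Convergent coefficients and their comparison sets:
WE (methods 1·2): 0.63 vs {0.34, 0.64, 0.30, 0.44} → fail.
WE (methods 1·3): 0.65 vs {0.49, 0.58, 0.37, 0.41} → pass.
WE (methods 2·3): 0.80 vs {0.65, 0.43, 0.62, 0.51} → pass.
ASC (methods 1·2): 0.60 vs {0.64, 0.34, 0.39, 0.30} → fail.
ASC (methods 1·3): 0.74 vs {0.58, 0.49, 0.53, 0.39} → pass.
ASC (methods 2·3): 0.55 vs {0.43, 0.65, 0.42, 0.38} → fail.
BD (methods 1·2): 0.37 vs {0.44, 0.30, 0.30, 0.39} → fail.
BD (methods 1·3): 0.44 vs {0.41, 0.37, 0.39, 0.53} → fail.
BD (methods 2·3): 0.46 vs {0.51, 0.62, 0.38, 0.42} → fail.
6 of 9 fail.

6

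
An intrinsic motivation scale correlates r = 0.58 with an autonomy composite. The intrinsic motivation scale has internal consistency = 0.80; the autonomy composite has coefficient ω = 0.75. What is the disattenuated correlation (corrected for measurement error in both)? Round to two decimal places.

r_true = r_obs / √(r_xx · r_yy) = 0.58 / √(0.80 × 0.75) = 0.58 / √0.6000 = 0.58 / 0.7746 ≈ 0.75.

0.75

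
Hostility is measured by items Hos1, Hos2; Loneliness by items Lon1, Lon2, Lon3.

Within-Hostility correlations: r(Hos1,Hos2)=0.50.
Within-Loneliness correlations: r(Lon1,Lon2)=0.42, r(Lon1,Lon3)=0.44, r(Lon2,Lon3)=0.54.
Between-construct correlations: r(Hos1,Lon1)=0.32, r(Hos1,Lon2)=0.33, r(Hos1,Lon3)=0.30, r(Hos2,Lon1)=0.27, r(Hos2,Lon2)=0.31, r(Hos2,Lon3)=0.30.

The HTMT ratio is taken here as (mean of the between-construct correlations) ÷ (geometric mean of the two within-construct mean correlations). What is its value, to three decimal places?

0.631

Between-construct mean = 1.83/6 = 0.3050.
Mean within-Hos = 0.50/1 = 0.5000; mean within-Lon = 1.40/3 = 0.4667.
Geometric mean = √(0.5000 × 0.4667) = 0.4831.
HTMT = 0.3050 / 0.4831 = 0.631.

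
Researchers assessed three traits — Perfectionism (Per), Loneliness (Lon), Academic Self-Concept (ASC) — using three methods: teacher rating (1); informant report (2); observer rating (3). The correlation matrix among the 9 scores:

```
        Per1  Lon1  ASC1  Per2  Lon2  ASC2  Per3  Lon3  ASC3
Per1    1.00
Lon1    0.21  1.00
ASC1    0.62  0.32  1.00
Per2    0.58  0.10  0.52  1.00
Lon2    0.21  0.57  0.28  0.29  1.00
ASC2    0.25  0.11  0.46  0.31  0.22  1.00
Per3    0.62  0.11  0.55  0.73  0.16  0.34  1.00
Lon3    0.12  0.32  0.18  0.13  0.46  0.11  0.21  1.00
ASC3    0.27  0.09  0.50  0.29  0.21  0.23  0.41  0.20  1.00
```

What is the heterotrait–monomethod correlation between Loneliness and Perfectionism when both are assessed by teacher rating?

0.21

Different traits, same method: r(Lon1, Per1) = 0.21.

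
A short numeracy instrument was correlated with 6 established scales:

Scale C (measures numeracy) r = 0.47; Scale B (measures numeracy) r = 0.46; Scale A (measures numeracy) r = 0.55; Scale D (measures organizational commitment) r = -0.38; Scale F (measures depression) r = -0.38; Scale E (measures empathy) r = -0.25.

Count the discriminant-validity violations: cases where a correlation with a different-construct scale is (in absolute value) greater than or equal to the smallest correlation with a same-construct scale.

Convergent (same construct = numeracy): Scale C, Scale B, Scale A.
Smallest convergent = 0.46. Discriminant |r|: 0.38, 0.38, 0.25; count ≥ 0.46 → 0.

0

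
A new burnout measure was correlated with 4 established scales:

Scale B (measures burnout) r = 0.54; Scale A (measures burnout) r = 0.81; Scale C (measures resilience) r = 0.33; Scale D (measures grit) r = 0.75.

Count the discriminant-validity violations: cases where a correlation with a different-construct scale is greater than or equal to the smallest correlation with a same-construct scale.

1

Convergent (same construct = burnout): Scale B, Scale A.
Smallest convergent = 0.54. Discriminant values: 0.33, 0.75; count ≥ 0.54 → 1.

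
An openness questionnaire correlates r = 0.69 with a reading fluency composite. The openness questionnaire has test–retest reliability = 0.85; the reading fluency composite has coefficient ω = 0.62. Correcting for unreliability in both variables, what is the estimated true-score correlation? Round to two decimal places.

0.95

r_true = r_obs / √(r_xx · r_yy) = 0.69 / √(0.85 × 0.62) = 0.69 / √0.5270 = 0.69 / 0.7259 ≈ 0.95.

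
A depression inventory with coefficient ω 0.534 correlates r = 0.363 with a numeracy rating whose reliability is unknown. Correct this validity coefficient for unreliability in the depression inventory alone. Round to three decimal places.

Single correction: r_c = r_obs / √r_xx = 0.363 / √0.534 = 0.363 / 0.7308 ≈ 0.497.

0.497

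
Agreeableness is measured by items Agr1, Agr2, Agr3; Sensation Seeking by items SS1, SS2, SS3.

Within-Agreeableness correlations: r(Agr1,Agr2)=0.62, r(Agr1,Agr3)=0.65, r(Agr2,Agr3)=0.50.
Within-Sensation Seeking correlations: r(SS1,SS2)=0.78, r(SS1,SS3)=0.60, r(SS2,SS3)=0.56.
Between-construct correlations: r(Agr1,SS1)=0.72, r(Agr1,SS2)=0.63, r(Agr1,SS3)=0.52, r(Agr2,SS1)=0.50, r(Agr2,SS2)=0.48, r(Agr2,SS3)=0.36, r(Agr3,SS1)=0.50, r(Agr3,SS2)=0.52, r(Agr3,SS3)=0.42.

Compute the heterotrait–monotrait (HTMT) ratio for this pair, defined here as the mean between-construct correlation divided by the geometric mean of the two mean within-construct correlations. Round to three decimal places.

Mean between = 4.65/9 = 0.5167.
Mean within-Agr = 1.77/3 = 0.5900; mean within-SS = 1.94/3 = 0.6467.
Geometric mean = √(0.5900 × 0.6467) = 0.6177.
HTMT = 0.5167 / 0.6177 = 0.836.

0.836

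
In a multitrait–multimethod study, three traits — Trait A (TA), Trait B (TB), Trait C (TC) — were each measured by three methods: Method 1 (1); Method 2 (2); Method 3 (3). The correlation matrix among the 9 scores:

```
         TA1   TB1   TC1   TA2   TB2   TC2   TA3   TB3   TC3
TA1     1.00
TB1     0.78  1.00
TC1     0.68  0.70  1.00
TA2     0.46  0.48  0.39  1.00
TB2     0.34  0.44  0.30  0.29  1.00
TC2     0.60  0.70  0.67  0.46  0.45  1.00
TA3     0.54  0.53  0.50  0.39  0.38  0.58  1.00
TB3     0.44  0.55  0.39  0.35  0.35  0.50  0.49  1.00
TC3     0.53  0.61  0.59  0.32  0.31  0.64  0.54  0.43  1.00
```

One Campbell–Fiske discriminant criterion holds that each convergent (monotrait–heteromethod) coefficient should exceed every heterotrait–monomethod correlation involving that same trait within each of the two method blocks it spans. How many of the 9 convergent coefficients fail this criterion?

Checking each validity diagonal entry against its comparison values:
TA (methods 1·2): 0.46 vs {0.78, 0.29, 0.68, 0.46} → fail.
TA (methods 1·3): 0.54 vs {0.78, 0.49, 0.68, 0.54} → fail.
TA (methods 2·3): 0.39 vs {0.29, 0.49, 0.46, 0.54} → fail.
TB (methods 1·2): 0.44 vs {0.78, 0.29, 0.70, 0.45} → fail.
TB (methods 1·3): 0.55 vs {0.78, 0.49, 0.70, 0.43} → fail.
TB (methods 2·3): 0.35 vs {0.29, 0.49, 0.45, 0.43} → fail.
TC (methods 1·2): 0.67 vs {0.68, 0.46, 0.70, 0.45} → fail.
TC (methods 1·3): 0.59 vs {0.68, 0.54, 0.70, 0.43} → fail.
TC (methods 2·3): 0.64 vs {0.46, 0.54, 0.45, 0.43} → pass.
8 of 9 fail.

8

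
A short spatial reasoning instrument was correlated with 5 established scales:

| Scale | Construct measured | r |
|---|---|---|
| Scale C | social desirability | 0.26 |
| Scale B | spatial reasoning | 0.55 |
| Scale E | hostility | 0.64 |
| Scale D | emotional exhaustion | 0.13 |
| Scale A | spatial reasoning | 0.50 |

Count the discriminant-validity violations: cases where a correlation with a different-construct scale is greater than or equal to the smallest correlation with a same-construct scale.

Convergent (same construct = spatial reasoning): Scale B, Scale A.
Smallest convergent = 0.50. Discriminant values: 0.26, 0.64, 0.13; count ≥ 0.50 → 1.

1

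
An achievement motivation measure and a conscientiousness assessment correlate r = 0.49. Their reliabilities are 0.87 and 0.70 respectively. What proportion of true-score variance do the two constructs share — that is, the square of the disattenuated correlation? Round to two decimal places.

0.39

Disattenuated r = 0.49 / √(0.87 × 0.70) = 0.49 / 0.7804 = 0.6279.
Shared true-score variance = 0.6279² = 0.3943 ≈ 0.39.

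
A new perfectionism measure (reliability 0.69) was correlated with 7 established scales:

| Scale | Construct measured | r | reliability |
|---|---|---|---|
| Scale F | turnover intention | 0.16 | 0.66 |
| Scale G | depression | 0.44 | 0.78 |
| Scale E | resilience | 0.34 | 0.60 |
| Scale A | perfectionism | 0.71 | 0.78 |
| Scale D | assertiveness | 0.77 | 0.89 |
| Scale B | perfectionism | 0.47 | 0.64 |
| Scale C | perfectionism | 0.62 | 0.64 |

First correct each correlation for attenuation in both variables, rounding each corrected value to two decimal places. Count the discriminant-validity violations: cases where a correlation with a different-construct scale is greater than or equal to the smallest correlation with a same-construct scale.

1

Disattenuated r (r / √(r_scale · r_new)):
  Scale F (disc): 0.16 / √(0.66·0.69) = 0.24
  Scale G (disc): 0.44 / √(0.78·0.69) = 0.60
  Scale E (disc): 0.34 / √(0.60·0.69) = 0.53
  Scale A (conv): 0.71 / √(0.78·0.69) = 0.97
  Scale D (disc): 0.77 / √(0.89·0.69) = 0.98
  Scale B (conv): 0.47 / √(0.64·0.69) = 0.71
  Scale C (conv): 0.62 / √(0.64·0.69) = 0.93
Smallest convergent = 0.71. Discriminant values: 0.24, 0.60, 0.53, 0.98; count ≥ 0.71 → 1.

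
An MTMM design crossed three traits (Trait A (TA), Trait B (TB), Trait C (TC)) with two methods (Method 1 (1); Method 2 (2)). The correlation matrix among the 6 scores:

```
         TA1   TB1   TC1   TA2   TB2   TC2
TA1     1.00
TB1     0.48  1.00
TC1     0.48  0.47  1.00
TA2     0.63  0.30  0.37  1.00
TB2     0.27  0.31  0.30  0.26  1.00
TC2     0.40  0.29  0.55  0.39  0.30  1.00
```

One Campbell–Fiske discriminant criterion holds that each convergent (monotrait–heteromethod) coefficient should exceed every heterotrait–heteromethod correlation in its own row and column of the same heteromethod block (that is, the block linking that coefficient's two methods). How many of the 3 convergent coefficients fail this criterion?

Each convergent coefficient versus the relevant comparison correlations:
TA (methods 1·2): 0.63 vs {0.27, 0.30, 0.40, 0.37} → pass.
TB (methods 1·2): 0.31 vs {0.30, 0.27, 0.29, 0.30} → pass.
TC (methods 1·2): 0.55 vs {0.37, 0.40, 0.30, 0.29} → pass.
0 of 3 fail.

0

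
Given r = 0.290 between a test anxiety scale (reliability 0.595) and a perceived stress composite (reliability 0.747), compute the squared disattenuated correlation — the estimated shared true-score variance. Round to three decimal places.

Disattenuated r = 0.290 / √(0.595 × 0.747) = 0.290 / 0.6667 = 0.4350.
Shared true-score variance = 0.4350² = 0.1892 ≈ 0.189.

0.189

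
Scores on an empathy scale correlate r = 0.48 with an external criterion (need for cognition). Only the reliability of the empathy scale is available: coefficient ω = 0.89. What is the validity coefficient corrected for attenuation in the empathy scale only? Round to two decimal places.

0.51

Single correction: r_c = r_obs / √r_xx = 0.48 / √0.89 = 0.48 / 0.9434 ≈ 0.51.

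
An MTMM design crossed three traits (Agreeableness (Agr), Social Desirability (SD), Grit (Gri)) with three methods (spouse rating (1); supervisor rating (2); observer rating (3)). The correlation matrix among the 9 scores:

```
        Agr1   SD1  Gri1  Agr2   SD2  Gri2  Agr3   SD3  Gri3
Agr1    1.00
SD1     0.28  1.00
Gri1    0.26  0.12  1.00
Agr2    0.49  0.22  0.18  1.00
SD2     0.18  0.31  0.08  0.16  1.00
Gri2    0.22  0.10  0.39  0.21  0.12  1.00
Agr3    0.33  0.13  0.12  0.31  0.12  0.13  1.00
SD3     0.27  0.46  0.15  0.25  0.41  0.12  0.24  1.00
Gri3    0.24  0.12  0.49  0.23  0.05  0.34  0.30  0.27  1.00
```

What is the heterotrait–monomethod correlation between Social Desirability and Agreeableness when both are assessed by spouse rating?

Different traits, same method: r(SD1, Agr1) = 0.28.

0.28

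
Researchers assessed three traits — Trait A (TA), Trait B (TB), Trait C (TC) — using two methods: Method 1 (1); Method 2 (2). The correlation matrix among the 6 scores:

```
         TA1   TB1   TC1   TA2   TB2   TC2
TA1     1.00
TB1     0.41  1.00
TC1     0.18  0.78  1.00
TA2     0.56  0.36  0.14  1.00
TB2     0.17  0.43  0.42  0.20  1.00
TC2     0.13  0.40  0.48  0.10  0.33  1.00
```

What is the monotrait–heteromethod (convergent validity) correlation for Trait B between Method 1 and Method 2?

Same trait (TB), different methods: r(TB1, TB2) = 0.43.

0.43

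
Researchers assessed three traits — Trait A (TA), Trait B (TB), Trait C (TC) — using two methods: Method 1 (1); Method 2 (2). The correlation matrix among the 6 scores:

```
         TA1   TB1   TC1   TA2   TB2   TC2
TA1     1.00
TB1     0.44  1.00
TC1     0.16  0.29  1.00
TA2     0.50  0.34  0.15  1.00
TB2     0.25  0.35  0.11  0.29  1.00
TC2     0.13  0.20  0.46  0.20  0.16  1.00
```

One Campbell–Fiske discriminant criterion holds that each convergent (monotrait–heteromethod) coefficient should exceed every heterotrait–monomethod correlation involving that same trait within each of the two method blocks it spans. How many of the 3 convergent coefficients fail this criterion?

Each convergent coefficient versus the relevant comparison correlations:
TA (methods 1·2): 0.50 vs {0.44, 0.29, 0.16, 0.20} → pass.
TB (methods 1·2): 0.35 vs {0.44, 0.29, 0.29, 0.16} → fail.
TC (methods 1·2): 0.46 vs {0.16, 0.20, 0.29, 0.16} → pass.
1 of 3 fail.

1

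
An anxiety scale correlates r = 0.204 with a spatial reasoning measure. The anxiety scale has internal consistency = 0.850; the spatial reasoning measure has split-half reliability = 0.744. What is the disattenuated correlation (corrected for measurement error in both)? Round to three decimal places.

r_true = r_obs / √(r_xx · r_yy) = 0.204 / √(0.850 × 0.744) = 0.204 / √0.632400 = 0.204 / 0.7952 ≈ 0.257.

0.257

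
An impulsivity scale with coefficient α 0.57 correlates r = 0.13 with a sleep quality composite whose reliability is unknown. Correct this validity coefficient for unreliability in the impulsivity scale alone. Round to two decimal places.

0.17

Single correction: r_c = r_obs / √r_xx = 0.13 / √0.57 = 0.13 / 0.7550 ≈ 0.17.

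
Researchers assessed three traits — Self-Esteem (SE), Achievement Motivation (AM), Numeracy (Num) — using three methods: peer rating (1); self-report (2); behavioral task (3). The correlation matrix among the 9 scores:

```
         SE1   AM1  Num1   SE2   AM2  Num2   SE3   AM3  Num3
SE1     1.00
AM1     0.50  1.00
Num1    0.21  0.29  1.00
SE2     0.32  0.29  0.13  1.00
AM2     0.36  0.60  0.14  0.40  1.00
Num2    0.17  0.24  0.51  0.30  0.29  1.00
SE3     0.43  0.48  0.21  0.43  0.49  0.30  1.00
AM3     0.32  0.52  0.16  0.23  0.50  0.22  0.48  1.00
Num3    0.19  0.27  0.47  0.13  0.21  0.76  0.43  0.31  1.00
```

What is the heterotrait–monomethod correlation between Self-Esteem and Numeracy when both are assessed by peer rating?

0.21

Different traits, same method: r(SE1, Num1) = 0.21.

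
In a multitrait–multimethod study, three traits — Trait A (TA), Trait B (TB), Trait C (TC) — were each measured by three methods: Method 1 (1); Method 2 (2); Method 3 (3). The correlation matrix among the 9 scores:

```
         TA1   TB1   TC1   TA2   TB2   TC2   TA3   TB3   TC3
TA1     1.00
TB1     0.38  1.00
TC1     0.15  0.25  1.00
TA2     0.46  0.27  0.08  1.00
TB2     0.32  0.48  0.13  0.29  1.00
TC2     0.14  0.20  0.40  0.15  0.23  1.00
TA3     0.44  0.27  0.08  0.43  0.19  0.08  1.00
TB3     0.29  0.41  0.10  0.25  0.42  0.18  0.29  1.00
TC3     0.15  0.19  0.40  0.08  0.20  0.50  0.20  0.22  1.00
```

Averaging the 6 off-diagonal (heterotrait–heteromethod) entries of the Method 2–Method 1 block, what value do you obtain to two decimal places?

HTHM values (method 2 × method 1): 0.27, 0.08, 0.32, 0.13, 0.14, 0.20; mean = 1.14/6 = 0.19.

0.19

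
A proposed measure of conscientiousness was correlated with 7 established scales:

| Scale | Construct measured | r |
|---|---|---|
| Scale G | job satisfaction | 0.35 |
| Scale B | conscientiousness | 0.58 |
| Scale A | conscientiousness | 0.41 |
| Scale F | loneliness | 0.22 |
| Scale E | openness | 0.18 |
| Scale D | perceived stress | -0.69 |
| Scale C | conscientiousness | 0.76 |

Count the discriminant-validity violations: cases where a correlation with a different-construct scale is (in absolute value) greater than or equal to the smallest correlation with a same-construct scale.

Convergent (same construct = conscientiousness): Scale B, Scale A, Scale C.
Smallest convergent = 0.41. Discriminant |r|: 0.35, 0.22, 0.18, 0.69; count ≥ 0.41 → 1.

1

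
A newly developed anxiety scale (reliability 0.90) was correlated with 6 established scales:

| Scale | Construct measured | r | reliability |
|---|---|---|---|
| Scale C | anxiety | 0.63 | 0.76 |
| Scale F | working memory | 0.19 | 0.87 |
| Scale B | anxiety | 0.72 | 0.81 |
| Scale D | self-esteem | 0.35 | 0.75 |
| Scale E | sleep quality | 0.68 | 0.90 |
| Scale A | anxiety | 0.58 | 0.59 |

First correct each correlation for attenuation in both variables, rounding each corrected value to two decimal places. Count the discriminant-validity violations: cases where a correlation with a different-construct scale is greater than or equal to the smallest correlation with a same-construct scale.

Disattenuated r (r / √(r_scale · r_new)):
  Scale C (conv): 0.63 / √(0.76·0.90) = 0.76
  Scale F (disc): 0.19 / √(0.87·0.90) = 0.21
  Scale B (conv): 0.72 / √(0.81·0.90) = 0.84
  Scale D (disc): 0.35 / √(0.75·0.90) = 0.43
  Scale E (disc): 0.68 / √(0.90·0.90) = 0.76
  Scale A (conv): 0.58 / √(0.59·0.90) = 0.80
Smallest convergent = 0.76. Discriminant values: 0.21, 0.43, 0.76; count ≥ 0.76 → 1.

1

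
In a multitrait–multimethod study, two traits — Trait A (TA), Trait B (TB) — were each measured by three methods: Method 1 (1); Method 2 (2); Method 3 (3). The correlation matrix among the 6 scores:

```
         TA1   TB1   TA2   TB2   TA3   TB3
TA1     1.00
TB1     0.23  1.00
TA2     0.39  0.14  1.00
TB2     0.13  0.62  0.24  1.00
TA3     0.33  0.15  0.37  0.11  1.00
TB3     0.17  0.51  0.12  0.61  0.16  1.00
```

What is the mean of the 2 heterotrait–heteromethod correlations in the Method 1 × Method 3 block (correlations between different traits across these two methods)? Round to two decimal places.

0.16

HTHM values (method 1 × method 3): 0.17, 0.15; mean = 0.32/2 = 0.16.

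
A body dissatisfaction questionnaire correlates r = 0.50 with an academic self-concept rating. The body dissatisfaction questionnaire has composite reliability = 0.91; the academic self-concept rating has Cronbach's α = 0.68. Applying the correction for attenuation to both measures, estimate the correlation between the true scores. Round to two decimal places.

r_true = r_obs / √(r_xx · r_yy) = 0.50 / √(0.91 × 0.68) = 0.50 / √0.6188 = 0.50 / 0.7866 ≈ 0.64.

0.64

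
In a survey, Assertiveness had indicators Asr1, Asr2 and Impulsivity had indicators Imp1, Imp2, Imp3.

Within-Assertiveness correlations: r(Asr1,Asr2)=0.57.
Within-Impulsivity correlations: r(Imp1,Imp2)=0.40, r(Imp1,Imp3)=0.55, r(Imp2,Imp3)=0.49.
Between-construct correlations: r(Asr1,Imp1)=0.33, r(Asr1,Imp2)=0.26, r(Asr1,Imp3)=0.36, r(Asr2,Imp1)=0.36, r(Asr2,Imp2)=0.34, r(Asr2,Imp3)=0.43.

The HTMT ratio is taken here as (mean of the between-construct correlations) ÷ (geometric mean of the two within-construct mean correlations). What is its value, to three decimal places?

0.663

Between-construct mean = 2.08/6 = 0.3467.
Mean within-Asr = 0.57/1 = 0.5700; mean within-Imp = 1.44/3 = 0.4800.
Geometric mean = √(0.5700 × 0.4800) = 0.5231.
HTMT = 0.3467 / 0.5231 = 0.663.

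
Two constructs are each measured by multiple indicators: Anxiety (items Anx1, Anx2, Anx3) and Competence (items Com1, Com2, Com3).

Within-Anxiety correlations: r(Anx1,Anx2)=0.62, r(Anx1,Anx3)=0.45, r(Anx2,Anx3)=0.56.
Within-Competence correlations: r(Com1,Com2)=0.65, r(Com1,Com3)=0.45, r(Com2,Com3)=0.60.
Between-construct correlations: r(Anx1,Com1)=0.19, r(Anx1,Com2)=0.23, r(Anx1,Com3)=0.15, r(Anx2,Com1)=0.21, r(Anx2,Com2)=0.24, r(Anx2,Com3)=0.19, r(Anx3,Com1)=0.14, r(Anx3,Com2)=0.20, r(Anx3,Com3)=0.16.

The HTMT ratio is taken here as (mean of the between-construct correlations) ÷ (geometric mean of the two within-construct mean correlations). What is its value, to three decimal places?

0.342

Mean heterotrait r = 1.71/9 = 0.1900.
Mean within-Anx = 1.63/3 = 0.5433; mean within-Com = 1.70/3 = 0.5667.
Geometric mean = √(0.5433 × 0.5667) = 0.5549.
HTMT = 0.1900 / 0.5549 = 0.342.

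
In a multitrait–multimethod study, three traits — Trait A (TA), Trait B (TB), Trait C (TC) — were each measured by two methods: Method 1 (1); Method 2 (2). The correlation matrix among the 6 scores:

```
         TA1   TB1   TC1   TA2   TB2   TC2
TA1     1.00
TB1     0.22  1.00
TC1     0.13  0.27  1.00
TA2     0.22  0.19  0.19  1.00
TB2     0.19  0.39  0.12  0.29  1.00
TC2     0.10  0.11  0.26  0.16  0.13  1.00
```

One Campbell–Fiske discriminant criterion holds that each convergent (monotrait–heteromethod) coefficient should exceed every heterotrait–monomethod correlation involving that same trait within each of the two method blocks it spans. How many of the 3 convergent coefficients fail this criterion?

Checking each validity diagonal entry against its comparison values:
TA (methods 1·2): 0.22 vs {0.22, 0.29, 0.13, 0.16} → fail.
TB (methods 1·2): 0.39 vs {0.22, 0.29, 0.27, 0.13} → pass.
TC (methods 1·2): 0.26 vs {0.13, 0.16, 0.27, 0.13} → fail.
2 of 3 fail.

2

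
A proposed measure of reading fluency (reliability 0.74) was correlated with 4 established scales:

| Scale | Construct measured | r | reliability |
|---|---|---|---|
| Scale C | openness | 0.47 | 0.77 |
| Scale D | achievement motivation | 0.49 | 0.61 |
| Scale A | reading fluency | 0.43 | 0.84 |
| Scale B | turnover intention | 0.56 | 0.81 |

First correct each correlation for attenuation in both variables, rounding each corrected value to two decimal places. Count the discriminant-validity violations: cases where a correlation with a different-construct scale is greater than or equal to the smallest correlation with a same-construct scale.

Disattenuated r (r / √(r_scale · r_new)):
  Scale C (disc): 0.47 / √(0.77·0.74) = 0.62
  Scale D (disc): 0.49 / √(0.61·0.74) = 0.73
  Scale A (conv): 0.43 / √(0.84·0.74) = 0.55
  Scale B (disc): 0.56 / √(0.81·0.74) = 0.72
Smallest convergent = 0.55. Discriminant values: 0.62, 0.73, 0.72; count ≥ 0.55 → 3.

3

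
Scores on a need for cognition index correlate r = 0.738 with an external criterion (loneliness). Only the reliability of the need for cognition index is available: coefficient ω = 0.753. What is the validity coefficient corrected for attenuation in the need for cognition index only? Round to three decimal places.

Single correction: r_c = r_obs / √r_xx = 0.738 / √0.753 = 0.738 / 0.8678 ≈ 0.850.

0.850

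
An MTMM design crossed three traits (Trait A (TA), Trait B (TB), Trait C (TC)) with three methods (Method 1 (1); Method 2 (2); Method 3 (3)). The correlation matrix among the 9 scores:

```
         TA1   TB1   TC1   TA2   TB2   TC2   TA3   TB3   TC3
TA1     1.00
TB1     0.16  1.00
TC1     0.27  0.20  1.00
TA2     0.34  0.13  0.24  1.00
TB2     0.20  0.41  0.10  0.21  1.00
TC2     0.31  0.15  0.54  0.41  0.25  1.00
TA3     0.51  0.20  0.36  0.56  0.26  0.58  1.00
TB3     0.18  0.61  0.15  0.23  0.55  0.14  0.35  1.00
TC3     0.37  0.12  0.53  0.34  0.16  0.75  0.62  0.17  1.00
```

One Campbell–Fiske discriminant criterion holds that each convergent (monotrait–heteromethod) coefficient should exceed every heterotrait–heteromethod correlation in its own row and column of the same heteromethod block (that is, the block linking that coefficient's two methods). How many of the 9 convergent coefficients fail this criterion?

Each convergent coefficient versus the relevant comparison correlations:
TA (methods 1·2): 0.34 vs {0.20, 0.13, 0.31, 0.24} → pass.
TA (methods 1·3): 0.51 vs {0.18, 0.20, 0.37, 0.36} → pass.
TA (methods 2·3): 0.56 vs {0.23, 0.26, 0.34, 0.58} → fail.
TB (methods 1·2): 0.41 vs {0.13, 0.20, 0.15, 0.10} → pass.
TB (methods 1·3): 0.61 vs {0.20, 0.18, 0.12, 0.15} → pass.
TB (methods 2·3): 0.55 vs {0.26, 0.23, 0.16, 0.14} → pass.
TC (methods 1·2): 0.54 vs {0.24, 0.31, 0.10, 0.15} → pass.
TC (methods 1·3): 0.53 vs {0.36, 0.37, 0.15, 0.12} → pass.
TC (methods 2·3): 0.75 vs {0.58, 0.34, 0.14, 0.16} → pass.
1 of 9 fail.

1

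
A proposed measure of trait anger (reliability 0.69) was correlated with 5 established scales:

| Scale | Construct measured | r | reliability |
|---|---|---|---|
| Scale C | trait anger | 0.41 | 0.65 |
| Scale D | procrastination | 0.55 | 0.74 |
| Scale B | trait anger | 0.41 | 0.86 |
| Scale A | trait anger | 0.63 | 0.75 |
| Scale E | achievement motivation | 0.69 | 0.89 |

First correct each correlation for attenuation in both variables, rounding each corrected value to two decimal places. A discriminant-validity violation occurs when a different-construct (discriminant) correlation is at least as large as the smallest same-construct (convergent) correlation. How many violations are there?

Disattenuated r (r / √(r_scale · r_new)):
  Scale C (conv): 0.41 / √(0.65·0.69) = 0.61
  Scale D (disc): 0.55 / √(0.74·0.69) = 0.77
  Scale B (conv): 0.41 / √(0.86·0.69) = 0.53
  Scale A (conv): 0.63 / √(0.75·0.69) = 0.88
  Scale E (disc): 0.69 / √(0.89·0.69) = 0.88
Smallest convergent = 0.53. Discriminant values: 0.77, 0.88; count ≥ 0.53 → 2.

2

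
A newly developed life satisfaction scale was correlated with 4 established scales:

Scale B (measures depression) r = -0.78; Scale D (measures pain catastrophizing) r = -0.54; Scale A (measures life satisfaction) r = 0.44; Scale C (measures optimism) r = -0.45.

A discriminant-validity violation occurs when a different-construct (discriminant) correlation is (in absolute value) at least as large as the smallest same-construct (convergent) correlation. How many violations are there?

Convergent (same construct = life satisfaction): Scale A.
Smallest convergent = 0.44. Discriminant |r|: 0.78, 0.54, 0.45; count ≥ 0.44 → 3.

3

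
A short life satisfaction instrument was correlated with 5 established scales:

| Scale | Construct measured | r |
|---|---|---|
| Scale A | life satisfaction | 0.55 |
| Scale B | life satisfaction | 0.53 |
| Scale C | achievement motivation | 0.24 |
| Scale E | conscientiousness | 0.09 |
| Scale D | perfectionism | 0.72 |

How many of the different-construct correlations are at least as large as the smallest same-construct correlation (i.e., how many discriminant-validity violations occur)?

1

Convergent (same construct = life satisfaction): Scale A, Scale B.
Smallest convergent = 0.53. Discriminant values: 0.24, 0.09, 0.72; count ≥ 0.53 → 1.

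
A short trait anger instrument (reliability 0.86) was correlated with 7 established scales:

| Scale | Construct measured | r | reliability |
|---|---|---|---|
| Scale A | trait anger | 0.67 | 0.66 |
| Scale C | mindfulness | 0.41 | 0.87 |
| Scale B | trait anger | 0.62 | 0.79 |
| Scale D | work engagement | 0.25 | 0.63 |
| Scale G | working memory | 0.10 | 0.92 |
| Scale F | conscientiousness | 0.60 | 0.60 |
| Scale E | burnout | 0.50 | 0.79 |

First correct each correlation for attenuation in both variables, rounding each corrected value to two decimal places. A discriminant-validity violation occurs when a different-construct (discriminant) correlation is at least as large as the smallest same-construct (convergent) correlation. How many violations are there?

Disattenuated r (r / √(r_scale · r_new)):
  Scale A (conv): 0.67 / √(0.66·0.86) = 0.89
  Scale C (disc): 0.41 / √(0.87·0.86) = 0.47
  Scale B (conv): 0.62 / √(0.79·0.86) = 0.75
  Scale D (disc): 0.25 / √(0.63·0.86) = 0.34
  Scale G (disc): 0.10 / √(0.92·0.86) = 0.11
  Scale F (disc): 0.60 / √(0.60·0.86) = 0.84
  Scale E (disc): 0.50 / √(0.79·0.86) = 0.61
Smallest convergent = 0.75. Discriminant values: 0.47, 0.34, 0.11, 0.84, 0.61; count ≥ 0.75 → 1.

1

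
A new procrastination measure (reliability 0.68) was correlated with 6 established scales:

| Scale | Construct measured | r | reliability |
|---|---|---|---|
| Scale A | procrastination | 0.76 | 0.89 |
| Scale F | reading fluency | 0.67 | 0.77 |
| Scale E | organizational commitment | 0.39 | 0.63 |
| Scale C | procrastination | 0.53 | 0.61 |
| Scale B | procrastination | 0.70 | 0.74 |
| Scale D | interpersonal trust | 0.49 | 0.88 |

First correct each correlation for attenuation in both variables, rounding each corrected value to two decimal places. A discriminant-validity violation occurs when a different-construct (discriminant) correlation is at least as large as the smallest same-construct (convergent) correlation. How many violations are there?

Disattenuated r (r / √(r_scale · r_new)):
  Scale A (conv): 0.76 / √(0.89·0.68) = 0.98
  Scale F (disc): 0.67 / √(0.77·0.68) = 0.93
  Scale E (disc): 0.39 / √(0.63·0.68) = 0.60
  Scale C (conv): 0.53 / √(0.61·0.68) = 0.82
  Scale B (conv): 0.70 / √(0.74·0.68) = 0.99
  Scale D (disc): 0.49 / √(0.88·0.68) = 0.63
Smallest convergent = 0.82. Discriminant values: 0.93, 0.60, 0.63; count ≥ 0.82 → 1.

1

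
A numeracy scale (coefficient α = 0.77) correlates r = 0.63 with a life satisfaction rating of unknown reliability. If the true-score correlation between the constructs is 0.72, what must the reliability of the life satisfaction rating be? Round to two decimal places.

r_true = r_obs / √(r_xx · r_yy) ⇒ 0.72 = 0.63 / √(0.77 · r_yy).
√(0.77 · r_yy) = 0.63 / 0.72 = 0.8750; 0.77 · r_yy = 0.7656; r_yy = 0.7656 / 0.77 ≈ 0.99.

0.99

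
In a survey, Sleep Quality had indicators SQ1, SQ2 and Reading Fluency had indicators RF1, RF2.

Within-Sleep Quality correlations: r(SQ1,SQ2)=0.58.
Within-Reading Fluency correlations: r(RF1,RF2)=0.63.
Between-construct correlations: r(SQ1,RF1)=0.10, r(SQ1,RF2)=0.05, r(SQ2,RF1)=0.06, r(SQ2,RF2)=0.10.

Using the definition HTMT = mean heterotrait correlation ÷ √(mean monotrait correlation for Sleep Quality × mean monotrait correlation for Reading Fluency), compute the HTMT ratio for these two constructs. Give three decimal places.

Mean heterotrait r = 0.31/4 = 0.0775.
Mean within-SQ = 0.58/1 = 0.5800; mean within-RF = 0.63/1 = 0.6300.
Geometric mean = √(0.5800 × 0.6300) = 0.6045.
HTMT = 0.0775 / 0.6045 = 0.128.

0.128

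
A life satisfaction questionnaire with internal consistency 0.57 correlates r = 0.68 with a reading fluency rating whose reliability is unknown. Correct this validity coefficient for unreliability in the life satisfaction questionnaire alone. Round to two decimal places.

Single correction: r_c = r_obs / √r_xx = 0.68 / √0.57 = 0.68 / 0.7550 ≈ 0.90.

0.90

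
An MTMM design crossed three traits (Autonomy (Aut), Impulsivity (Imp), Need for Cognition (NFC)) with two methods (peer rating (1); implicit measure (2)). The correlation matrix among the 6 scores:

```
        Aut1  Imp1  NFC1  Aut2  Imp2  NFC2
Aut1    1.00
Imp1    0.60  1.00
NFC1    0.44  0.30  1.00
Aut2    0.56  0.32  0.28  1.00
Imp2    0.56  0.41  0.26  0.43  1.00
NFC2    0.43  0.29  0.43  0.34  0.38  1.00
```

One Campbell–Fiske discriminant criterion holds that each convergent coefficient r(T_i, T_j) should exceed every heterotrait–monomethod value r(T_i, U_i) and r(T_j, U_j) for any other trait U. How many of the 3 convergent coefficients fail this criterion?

Convergent coefficients and their comparison sets:
Aut (methods 1·2): 0.56 vs {0.60, 0.43, 0.44, 0.34} → fail.
Imp (methods 1·2): 0.41 vs {0.60, 0.43, 0.30, 0.38} → fail.
NFC (methods 1·2): 0.43 vs {0.44, 0.34, 0.30, 0.38} → fail.
3 of 3 fail.

3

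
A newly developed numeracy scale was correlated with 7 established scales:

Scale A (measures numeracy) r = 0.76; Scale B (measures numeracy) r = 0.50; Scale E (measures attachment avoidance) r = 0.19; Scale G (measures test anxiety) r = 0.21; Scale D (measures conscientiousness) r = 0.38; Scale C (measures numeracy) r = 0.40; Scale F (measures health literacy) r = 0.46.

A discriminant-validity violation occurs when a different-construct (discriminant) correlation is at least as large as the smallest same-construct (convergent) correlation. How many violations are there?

1

Convergent (same construct = numeracy): Scale A, Scale B, Scale C.
Smallest convergent = 0.40. Discriminant values: 0.19, 0.21, 0.38, 0.46; count ≥ 0.40 → 1.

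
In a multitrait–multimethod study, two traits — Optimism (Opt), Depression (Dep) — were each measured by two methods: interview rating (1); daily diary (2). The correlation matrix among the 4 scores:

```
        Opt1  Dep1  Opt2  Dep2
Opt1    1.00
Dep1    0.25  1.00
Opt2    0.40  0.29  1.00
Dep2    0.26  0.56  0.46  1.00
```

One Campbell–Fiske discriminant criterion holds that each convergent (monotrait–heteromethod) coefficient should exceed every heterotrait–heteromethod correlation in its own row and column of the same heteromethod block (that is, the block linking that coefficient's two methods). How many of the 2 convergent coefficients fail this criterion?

0

Each convergent coefficient versus the relevant comparison correlations:
Opt (methods 1·2): 0.40 vs {0.26, 0.29} → pass.
Dep (methods 1·2): 0.56 vs {0.29, 0.26} → pass.
0 of 2 fail.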